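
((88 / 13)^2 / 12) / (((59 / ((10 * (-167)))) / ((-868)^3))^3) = 2521925732484882650342204764401434624000 / 104127153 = 24219674309974485236739400000000.00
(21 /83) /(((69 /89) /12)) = 7476 /1909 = 3.92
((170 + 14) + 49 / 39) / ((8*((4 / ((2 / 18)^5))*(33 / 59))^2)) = 25150225 / 18955164197743488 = 0.00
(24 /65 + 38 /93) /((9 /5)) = 4702 /10881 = 0.43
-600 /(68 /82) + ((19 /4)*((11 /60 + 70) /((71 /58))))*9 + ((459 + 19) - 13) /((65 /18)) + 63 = 1204579083 /627640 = 1919.22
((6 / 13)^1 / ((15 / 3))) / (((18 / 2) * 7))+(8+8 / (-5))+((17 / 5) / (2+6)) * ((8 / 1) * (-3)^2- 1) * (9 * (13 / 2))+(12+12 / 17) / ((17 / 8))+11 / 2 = 2250922831 / 1262352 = 1783.12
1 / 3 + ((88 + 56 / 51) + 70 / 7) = 5071 / 51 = 99.43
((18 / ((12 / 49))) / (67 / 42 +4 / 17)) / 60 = 0.67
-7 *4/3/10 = -14/15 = -0.93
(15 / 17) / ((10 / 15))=45 / 34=1.32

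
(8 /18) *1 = 0.44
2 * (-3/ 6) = -1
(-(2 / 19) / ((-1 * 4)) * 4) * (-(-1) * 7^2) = 98 / 19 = 5.16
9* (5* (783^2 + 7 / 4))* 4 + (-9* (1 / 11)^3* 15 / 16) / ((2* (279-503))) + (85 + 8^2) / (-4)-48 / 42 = 150409452322945 / 1362944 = 110356296.61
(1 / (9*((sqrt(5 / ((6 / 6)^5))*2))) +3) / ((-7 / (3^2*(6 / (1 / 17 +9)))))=-1377 / 539 - 51*sqrt(5) / 5390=-2.58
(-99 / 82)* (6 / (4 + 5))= -33 / 41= -0.80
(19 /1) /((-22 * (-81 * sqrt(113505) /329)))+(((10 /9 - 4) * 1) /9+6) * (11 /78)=19 * sqrt(113505) /614790+2530 /3159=0.81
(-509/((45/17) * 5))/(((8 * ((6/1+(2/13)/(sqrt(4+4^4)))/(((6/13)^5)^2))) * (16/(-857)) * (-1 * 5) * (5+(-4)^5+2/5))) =2335386690288/631900371197275895 - 389231115048 * sqrt(65)/533955813661698131275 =0.00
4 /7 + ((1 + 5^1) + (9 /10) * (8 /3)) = 314 /35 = 8.97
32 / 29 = 1.10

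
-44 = -44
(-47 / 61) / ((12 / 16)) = -188 / 183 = -1.03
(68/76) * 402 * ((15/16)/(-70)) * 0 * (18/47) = 0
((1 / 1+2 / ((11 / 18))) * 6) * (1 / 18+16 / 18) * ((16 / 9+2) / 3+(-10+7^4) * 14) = 722161768 / 891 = 810507.03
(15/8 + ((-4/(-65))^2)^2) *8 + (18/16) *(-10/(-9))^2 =5265971239/321311250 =16.39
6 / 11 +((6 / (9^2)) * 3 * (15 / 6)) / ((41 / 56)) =5294 / 4059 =1.30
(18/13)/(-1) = -18/13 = -1.38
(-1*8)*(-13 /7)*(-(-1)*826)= 12272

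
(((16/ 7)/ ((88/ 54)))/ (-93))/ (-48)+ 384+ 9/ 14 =3672573/ 9548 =384.64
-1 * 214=-214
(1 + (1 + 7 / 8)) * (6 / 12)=23 / 16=1.44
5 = 5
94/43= 2.19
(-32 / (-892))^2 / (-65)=-64 / 3232385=-0.00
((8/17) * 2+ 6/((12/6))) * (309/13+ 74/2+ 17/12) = 245.09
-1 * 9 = -9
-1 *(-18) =18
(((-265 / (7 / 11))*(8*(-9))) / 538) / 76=26235 / 35777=0.73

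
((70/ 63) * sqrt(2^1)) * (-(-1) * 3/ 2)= 5 * sqrt(2)/ 3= 2.36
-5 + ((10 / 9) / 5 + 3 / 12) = -163 / 36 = -4.53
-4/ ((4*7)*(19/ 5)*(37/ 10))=-50/ 4921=-0.01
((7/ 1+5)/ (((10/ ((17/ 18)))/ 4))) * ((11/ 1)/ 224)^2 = 2057/ 188160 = 0.01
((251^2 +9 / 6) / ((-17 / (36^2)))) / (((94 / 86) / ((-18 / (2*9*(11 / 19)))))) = 6064460280 / 799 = 7590062.93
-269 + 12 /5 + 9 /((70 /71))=-18023 /70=-257.47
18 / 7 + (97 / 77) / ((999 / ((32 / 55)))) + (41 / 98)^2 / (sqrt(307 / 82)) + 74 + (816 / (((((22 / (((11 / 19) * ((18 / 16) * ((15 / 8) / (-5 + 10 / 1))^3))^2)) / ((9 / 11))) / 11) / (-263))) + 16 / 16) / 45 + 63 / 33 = 1681 * sqrt(25174) / 2948428 + 34867740799358623 / 457570454077440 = 76.29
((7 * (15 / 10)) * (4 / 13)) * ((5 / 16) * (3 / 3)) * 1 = 105 / 104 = 1.01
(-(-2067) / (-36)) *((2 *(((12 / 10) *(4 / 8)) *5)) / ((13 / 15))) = -795 / 2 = -397.50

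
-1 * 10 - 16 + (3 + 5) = -18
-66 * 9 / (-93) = 198 / 31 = 6.39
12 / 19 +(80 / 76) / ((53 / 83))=2296 / 1007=2.28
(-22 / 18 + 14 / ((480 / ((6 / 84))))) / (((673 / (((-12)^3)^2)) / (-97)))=1767007872 / 3365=525113.78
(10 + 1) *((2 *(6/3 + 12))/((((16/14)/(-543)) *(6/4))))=-97559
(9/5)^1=9/5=1.80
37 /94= 0.39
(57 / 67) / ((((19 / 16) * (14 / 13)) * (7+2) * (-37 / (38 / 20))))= -988 / 260295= -0.00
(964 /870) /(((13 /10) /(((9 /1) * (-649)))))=-1876908 /377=-4978.54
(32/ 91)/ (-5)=-32/ 455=-0.07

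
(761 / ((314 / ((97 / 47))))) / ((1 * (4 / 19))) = 1402523 / 59032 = 23.76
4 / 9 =0.44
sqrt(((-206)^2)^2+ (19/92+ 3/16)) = 21 *sqrt(34562563519)/92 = 42436.00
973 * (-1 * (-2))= 1946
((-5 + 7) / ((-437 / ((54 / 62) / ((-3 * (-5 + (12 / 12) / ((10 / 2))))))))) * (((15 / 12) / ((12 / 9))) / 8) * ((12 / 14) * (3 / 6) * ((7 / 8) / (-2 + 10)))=-675 / 443908096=-0.00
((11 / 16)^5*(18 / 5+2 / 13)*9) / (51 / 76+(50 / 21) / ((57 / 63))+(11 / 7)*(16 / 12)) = 35278382601 / 36698521600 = 0.96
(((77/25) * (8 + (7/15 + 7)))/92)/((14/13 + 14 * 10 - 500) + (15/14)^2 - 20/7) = -11379368/7925434875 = -0.00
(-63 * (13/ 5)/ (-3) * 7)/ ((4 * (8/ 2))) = 1911/ 80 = 23.89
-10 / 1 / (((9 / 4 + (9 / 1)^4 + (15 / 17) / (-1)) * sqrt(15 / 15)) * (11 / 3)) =-680 / 1636217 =-0.00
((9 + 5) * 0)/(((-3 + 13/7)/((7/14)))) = 0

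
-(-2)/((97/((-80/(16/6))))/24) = -1440/97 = -14.85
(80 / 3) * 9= 240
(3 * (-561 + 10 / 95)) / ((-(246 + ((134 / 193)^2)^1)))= 1190887779 / 174442990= 6.83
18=18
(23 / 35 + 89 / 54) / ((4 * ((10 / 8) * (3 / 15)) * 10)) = 0.23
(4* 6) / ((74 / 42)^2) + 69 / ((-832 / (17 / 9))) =25882385 / 3417024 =7.57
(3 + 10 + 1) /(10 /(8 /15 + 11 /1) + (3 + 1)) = 2.88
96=96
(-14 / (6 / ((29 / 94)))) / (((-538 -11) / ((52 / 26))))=203 / 77409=0.00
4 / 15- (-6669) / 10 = 4003 / 6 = 667.17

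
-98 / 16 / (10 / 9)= -441 / 80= -5.51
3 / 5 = 0.60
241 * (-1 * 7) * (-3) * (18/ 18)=5061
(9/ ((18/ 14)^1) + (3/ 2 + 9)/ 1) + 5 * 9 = 125/ 2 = 62.50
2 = 2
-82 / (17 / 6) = -492 / 17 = -28.94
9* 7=63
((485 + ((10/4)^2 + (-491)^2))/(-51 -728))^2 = 933714431521/9709456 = 96165.47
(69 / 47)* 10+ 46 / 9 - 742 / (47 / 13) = -78442 / 423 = -185.44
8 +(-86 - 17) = -95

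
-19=-19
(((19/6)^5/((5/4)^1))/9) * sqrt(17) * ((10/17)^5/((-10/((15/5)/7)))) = -619024750 * sqrt(17)/7245530271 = -0.35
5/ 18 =0.28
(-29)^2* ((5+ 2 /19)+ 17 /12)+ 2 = 1251023 /228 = 5486.94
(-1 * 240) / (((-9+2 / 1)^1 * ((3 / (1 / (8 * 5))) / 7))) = 2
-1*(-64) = 64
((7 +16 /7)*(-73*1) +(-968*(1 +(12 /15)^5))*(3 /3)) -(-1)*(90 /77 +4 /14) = -472009239 /240625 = -1961.60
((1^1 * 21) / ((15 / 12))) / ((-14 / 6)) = -36 / 5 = -7.20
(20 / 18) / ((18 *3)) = 5 / 243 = 0.02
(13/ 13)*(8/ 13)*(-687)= -5496/ 13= -422.77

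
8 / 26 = 4 / 13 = 0.31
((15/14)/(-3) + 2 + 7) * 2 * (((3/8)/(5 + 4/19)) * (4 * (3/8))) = 209/112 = 1.87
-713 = -713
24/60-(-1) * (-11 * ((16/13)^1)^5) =-56929094/1856465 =-30.67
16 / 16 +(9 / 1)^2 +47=129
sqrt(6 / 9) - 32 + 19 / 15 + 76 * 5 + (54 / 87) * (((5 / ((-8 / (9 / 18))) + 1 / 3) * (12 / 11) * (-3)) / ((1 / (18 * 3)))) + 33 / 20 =sqrt(6) / 3 + 1334561 / 3828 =349.45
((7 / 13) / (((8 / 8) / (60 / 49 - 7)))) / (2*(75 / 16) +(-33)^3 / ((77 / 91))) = 2264 / 30912063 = 0.00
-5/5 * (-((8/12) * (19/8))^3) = 6859/1728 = 3.97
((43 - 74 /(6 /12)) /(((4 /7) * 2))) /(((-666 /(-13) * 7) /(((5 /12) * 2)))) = -2275 /10656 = -0.21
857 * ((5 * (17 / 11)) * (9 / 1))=655605 / 11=59600.45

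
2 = 2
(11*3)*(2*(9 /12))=99 /2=49.50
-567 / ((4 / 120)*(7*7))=-2430 / 7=-347.14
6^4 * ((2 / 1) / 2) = 1296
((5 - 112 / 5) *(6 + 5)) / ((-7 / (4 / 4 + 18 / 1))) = 519.51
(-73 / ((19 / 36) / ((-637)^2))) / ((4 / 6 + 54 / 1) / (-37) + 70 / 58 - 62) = 3432615840108 / 3808531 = 901296.55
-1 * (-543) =543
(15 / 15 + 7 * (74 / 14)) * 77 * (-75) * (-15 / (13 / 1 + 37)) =65835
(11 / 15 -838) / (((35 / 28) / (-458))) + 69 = 306843.51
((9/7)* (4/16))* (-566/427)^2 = 720801/1276303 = 0.56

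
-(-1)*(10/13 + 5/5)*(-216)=-382.15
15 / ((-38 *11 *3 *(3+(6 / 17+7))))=-85 / 73568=-0.00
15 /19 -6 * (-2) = 243 /19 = 12.79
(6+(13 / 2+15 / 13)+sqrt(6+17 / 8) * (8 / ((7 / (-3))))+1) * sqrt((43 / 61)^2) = 16383 / 1586- 258 * sqrt(130) / 427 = 3.44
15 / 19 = 0.79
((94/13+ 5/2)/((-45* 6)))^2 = 64009/49280400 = 0.00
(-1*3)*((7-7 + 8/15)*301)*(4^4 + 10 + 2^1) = -645344/5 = -129068.80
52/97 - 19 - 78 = -9357/97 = -96.46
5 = 5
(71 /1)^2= 5041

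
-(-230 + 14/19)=4356/19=229.26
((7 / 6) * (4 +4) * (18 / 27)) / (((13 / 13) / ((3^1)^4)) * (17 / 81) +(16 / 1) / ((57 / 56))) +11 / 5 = 5087381 / 1959875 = 2.60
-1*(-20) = 20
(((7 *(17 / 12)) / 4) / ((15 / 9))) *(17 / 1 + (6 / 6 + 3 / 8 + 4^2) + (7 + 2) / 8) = 8449 / 160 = 52.81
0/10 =0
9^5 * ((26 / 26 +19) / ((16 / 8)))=590490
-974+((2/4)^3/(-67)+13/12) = -1564453/1608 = -972.92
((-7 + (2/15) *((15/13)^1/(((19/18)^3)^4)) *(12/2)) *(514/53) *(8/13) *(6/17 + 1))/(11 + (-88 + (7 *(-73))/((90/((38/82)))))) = 65445128257053178991792160/99029399227762652248487251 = 0.66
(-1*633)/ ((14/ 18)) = -5697/ 7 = -813.86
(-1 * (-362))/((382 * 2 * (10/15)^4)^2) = 1187541/74713088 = 0.02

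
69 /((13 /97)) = 6693 /13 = 514.85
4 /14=2 /7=0.29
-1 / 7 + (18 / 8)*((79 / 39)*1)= 1607 / 364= 4.41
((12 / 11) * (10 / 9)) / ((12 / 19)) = 190 / 99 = 1.92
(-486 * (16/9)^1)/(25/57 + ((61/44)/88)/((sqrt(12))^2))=-84750336/43151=-1964.04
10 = 10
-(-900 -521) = 1421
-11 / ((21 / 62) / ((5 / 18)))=-1705 / 189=-9.02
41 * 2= 82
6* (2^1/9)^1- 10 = -26/3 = -8.67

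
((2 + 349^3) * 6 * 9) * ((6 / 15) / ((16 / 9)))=10329577893 / 20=516478894.65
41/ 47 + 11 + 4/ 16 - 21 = -1669/ 188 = -8.88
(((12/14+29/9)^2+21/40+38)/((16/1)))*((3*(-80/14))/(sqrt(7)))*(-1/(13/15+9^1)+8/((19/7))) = -70091786567*sqrt(7)/2916696384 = -63.58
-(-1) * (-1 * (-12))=12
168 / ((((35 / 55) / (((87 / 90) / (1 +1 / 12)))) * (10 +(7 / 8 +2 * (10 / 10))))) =122496 / 6695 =18.30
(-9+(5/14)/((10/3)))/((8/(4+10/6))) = -1411/224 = -6.30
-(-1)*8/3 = 8/3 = 2.67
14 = 14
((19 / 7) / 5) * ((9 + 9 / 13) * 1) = 342 / 65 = 5.26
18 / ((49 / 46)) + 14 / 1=1514 / 49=30.90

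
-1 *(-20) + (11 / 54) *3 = 371 / 18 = 20.61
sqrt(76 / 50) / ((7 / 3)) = 3 * sqrt(38) / 35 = 0.53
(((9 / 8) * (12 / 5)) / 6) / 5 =9 / 100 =0.09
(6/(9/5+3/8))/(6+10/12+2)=480/1537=0.31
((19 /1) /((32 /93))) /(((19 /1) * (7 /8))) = 93 /28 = 3.32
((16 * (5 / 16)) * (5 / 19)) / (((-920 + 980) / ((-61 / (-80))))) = 0.02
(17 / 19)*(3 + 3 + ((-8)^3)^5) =-598134325510042 / 19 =-31480753974212.74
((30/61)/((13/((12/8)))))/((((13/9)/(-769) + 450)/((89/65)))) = 5543721/32106731033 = 0.00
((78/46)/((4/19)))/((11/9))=6669/1012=6.59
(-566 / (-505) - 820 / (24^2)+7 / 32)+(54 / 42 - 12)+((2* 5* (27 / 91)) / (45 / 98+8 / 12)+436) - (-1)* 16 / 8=1883029242853 / 4380798240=429.84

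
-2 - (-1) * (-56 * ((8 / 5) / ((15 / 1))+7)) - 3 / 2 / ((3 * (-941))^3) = -399.97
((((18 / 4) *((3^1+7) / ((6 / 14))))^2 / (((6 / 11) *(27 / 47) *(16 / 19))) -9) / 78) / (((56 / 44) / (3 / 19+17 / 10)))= 46714753789 / 59754240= 781.78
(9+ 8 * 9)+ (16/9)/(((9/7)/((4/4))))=6673/81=82.38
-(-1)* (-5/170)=-1/34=-0.03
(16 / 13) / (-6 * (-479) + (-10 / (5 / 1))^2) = 0.00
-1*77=-77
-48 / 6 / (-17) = 8 / 17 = 0.47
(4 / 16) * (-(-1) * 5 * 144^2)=25920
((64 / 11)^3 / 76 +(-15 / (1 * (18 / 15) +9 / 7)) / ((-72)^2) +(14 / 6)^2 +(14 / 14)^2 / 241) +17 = 22941781939657 / 916245152064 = 25.04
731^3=390617891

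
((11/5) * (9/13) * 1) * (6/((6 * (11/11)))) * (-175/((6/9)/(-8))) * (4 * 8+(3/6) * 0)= 1330560/13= 102350.77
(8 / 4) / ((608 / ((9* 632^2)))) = 224676 / 19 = 11825.05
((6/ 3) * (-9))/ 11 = -18/ 11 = -1.64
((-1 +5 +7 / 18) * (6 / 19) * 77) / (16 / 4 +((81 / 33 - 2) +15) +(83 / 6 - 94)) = -133826 / 76133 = -1.76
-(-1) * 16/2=8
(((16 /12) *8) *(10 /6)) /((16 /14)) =140 /9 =15.56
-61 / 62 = -0.98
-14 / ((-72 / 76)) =14.78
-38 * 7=-266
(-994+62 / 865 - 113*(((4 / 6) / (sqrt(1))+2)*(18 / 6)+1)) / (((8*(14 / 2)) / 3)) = -5218359 / 48440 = -107.73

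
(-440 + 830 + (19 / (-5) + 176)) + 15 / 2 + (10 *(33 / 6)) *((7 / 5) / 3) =17861 / 30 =595.37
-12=-12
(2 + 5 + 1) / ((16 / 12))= 6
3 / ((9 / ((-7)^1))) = -7 / 3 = -2.33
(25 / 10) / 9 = 5 / 18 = 0.28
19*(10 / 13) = 190 / 13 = 14.62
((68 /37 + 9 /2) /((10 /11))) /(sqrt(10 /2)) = 5159 * sqrt(5) /3700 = 3.12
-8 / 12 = -2 / 3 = -0.67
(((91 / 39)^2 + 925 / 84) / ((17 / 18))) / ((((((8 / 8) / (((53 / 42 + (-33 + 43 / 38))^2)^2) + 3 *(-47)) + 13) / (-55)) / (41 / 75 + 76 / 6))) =98.93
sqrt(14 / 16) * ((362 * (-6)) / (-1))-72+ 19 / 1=-53+ 543 * sqrt(14)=1978.72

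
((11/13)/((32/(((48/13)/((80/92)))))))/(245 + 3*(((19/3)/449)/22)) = 162987/355653740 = 0.00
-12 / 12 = -1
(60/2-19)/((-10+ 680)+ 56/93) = 1023/62366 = 0.02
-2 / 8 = -1 / 4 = -0.25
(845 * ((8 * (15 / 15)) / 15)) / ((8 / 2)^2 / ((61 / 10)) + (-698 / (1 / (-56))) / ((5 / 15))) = 10309 / 2682474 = 0.00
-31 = -31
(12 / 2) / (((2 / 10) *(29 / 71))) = 2130 / 29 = 73.45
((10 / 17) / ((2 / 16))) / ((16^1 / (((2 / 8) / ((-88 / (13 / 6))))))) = -65 / 35904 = -0.00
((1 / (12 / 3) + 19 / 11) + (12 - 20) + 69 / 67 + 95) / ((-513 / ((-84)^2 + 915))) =-235003679 / 168036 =-1398.53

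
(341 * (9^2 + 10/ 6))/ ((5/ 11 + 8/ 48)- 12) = -1860496/ 751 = -2477.36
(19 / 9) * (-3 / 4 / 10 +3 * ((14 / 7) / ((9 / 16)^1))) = 24149 / 1080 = 22.36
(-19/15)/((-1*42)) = 19/630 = 0.03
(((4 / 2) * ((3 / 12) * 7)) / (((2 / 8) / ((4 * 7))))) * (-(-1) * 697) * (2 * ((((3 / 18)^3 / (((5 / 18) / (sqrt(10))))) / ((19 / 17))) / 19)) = 2322404 * sqrt(10) / 5415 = 1356.25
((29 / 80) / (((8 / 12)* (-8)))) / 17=-0.00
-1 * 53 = -53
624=624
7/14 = 1/2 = 0.50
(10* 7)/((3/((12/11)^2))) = 3360/121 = 27.77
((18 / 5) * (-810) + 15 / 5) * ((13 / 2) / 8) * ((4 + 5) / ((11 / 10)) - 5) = -1325415 / 176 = -7530.77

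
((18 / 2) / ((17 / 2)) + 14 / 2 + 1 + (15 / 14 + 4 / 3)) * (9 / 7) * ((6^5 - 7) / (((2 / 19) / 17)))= 18492796.45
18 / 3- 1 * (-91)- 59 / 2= 135 / 2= 67.50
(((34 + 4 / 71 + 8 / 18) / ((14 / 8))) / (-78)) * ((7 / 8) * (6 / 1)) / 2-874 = -14531659 / 16614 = -874.66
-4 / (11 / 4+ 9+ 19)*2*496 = -129.04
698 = 698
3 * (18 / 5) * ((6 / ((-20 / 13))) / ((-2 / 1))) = 1053 / 50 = 21.06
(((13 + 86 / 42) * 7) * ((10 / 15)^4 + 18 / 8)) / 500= 62647 / 121500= 0.52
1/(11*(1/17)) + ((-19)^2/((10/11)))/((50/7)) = 314267/5500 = 57.14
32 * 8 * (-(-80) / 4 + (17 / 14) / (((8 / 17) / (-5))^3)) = -10296765 / 28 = -367741.61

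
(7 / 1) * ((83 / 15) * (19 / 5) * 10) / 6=11039 / 45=245.31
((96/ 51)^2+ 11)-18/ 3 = 2469/ 289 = 8.54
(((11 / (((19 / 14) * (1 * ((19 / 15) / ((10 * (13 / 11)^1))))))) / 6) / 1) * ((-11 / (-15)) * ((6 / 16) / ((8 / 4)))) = 5005 / 2888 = 1.73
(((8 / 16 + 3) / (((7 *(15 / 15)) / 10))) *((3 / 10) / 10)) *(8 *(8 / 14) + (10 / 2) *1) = 201 / 140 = 1.44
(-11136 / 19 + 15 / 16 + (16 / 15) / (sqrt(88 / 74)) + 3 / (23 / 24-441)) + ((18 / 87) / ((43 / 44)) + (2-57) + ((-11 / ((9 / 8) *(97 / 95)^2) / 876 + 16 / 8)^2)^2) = -295638293877263635689646019240933632671229 / 473549574758409674818904675826838811088 + 8 *sqrt(407) / 165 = -623.32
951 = 951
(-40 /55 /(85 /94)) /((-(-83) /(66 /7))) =-4512 /49385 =-0.09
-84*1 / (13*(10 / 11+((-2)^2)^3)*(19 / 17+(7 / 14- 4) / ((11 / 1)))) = -484 / 3887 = -0.12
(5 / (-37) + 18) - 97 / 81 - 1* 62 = -45.33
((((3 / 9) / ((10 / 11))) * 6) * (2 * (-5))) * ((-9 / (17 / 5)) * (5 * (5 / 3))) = 8250 / 17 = 485.29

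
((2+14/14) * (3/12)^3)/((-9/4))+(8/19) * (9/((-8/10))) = -4339/912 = -4.76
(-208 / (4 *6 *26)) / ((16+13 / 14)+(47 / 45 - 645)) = 210 / 395027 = 0.00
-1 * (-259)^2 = -67081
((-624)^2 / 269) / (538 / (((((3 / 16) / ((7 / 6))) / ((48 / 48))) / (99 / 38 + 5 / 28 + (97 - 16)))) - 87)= 66583296 / 12897385499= 0.01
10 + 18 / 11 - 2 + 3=139 / 11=12.64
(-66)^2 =4356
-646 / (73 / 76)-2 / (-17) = -834486 / 1241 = -672.43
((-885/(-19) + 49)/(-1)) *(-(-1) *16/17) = -29056/323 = -89.96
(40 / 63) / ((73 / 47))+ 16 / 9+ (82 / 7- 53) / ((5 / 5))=-59939 / 1533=-39.10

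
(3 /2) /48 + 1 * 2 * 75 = 4801 /32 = 150.03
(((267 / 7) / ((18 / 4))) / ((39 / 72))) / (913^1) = 1424 / 83083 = 0.02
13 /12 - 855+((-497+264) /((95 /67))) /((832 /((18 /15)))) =-506342299 /592800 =-854.15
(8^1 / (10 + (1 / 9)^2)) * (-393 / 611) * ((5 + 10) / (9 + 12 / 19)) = -24193080 / 30226781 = -0.80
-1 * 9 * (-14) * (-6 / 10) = -378 / 5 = -75.60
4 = 4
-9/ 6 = -3/ 2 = -1.50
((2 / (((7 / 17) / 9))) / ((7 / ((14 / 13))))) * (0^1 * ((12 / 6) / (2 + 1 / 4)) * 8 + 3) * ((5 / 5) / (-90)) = -102 / 455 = -0.22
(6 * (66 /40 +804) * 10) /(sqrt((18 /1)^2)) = 5371 /2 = 2685.50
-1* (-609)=609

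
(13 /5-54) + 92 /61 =-15217 /305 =-49.89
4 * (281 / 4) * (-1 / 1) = -281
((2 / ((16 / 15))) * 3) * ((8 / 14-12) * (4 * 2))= -3600 / 7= -514.29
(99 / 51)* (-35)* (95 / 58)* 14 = -768075 / 493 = -1557.96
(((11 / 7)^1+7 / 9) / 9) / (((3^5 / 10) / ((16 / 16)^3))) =1480 / 137781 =0.01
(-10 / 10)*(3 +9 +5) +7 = -10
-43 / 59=-0.73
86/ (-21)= -86/ 21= -4.10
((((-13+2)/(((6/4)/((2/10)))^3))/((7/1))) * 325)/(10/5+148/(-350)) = -1430/1863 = -0.77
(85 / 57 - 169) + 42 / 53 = -503650 / 3021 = -166.72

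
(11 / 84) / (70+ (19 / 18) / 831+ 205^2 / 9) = 27423 / 992496806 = 0.00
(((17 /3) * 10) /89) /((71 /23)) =3910 /18957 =0.21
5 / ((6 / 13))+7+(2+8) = 167 / 6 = 27.83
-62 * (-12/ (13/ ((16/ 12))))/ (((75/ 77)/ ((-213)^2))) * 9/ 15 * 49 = 169807819104/ 1625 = 104497119.45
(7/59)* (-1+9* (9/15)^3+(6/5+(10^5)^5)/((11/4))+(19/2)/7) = 70000000000000000000000052697/162250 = 431432973805855161787365.50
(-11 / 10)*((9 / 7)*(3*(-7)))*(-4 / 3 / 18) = -11 / 5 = -2.20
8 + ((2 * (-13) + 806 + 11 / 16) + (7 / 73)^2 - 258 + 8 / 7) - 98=258936269 / 596848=433.84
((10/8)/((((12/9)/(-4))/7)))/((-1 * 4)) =105/16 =6.56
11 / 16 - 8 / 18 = 35 / 144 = 0.24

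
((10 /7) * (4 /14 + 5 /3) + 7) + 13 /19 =29252 /2793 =10.47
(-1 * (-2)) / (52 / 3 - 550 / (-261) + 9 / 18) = 1044 / 10409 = 0.10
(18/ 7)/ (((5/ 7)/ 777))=13986/ 5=2797.20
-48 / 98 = -24 / 49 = -0.49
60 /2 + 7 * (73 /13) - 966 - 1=-11670 /13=-897.69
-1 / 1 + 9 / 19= -10 / 19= -0.53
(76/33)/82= 38/1353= 0.03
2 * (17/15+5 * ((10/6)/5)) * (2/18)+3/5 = 11/9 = 1.22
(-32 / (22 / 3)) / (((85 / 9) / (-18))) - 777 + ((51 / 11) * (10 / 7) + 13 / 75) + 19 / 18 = -448167593 / 589050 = -760.83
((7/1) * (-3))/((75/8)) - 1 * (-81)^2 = -164081/25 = -6563.24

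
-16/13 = -1.23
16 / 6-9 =-19 / 3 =-6.33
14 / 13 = 1.08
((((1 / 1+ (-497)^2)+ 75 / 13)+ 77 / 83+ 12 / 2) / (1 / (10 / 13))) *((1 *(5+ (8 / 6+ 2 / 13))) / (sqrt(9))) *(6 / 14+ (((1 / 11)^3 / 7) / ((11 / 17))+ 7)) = 3052412.10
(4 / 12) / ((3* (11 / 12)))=0.12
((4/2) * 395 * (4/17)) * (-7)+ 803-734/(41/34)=-771481/697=-1106.86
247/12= 20.58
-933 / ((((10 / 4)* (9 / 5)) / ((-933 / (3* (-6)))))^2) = -30080231 / 243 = -123786.96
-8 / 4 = -2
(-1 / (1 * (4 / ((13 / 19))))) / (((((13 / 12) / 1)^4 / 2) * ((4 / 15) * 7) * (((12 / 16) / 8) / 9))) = -3732480 / 292201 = -12.77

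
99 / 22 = 9 / 2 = 4.50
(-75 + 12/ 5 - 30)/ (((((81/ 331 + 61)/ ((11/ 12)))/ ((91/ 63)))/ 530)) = -47664331/ 40544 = -1175.62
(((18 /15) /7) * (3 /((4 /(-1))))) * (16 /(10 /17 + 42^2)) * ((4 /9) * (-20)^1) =1088 /104993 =0.01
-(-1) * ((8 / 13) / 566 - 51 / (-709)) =190465 / 2608411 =0.07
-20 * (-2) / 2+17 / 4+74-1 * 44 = 217 / 4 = 54.25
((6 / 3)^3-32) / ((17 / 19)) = -456 / 17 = -26.82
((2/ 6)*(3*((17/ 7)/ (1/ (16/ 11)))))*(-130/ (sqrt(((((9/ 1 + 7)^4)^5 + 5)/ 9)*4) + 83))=225760/ 3182471388387228938501963 - 5440*sqrt(134325091068292130522909)/ 3182471388387228938501963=-0.00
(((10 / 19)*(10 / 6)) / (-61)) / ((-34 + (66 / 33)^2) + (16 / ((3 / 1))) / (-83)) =2075 / 4338137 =0.00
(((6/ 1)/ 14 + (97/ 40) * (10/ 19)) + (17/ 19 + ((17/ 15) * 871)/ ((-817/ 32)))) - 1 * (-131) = 94.94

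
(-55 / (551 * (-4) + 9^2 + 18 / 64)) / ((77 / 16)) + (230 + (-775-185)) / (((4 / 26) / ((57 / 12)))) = -42867700555 / 1901956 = -22538.74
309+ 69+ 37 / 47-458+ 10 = -3253 / 47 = -69.21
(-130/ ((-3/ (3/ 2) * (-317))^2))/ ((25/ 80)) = -104/ 100489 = -0.00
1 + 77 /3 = 26.67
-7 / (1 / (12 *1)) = -84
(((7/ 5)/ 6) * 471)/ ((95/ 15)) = 3297/ 190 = 17.35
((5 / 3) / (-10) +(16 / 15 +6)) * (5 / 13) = 2.65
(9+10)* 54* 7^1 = 7182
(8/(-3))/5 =-8/15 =-0.53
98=98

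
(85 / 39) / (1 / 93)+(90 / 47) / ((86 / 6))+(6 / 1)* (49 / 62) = 169056326 / 814463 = 207.57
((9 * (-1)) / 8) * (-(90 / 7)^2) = 18225 / 98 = 185.97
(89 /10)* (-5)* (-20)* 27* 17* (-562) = -229582620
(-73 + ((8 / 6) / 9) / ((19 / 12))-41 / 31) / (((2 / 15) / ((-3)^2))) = -2951160 / 589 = -5010.46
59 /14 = 4.21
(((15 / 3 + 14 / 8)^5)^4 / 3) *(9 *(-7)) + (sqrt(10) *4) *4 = -890214323779540273800183097221 / 1099511627776 + 16 *sqrt(10) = -809645210919861909.29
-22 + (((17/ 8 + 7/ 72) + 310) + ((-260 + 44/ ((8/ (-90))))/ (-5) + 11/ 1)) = 4070/ 9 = 452.22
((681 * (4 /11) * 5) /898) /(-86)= -3405 /212377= -0.02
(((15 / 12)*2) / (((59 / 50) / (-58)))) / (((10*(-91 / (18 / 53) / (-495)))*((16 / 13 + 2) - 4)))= 645975 / 21889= 29.51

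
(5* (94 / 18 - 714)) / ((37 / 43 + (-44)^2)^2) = -11794771 / 12485504205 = -0.00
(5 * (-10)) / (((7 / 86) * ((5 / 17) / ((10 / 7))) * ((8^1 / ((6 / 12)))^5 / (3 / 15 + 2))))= -40205 / 6422528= -0.01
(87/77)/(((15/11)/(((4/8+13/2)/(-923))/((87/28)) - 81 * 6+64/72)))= -23373062/58149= -401.95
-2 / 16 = -1 / 8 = -0.12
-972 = -972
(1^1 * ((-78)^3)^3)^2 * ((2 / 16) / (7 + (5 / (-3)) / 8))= 34262898771509640759766485629140992 / 163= 210201832954046875826788300000000.00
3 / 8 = 0.38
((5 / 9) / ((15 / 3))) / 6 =1 / 54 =0.02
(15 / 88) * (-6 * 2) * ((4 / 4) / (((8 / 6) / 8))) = -135 / 11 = -12.27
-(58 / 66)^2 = -841 / 1089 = -0.77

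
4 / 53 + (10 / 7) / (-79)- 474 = -13890784 / 29309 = -473.94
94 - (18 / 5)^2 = 2026 / 25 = 81.04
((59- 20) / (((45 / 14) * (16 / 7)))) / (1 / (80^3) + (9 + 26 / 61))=497369600 / 883200183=0.56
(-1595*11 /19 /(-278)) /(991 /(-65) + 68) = 1140425 /18111978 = 0.06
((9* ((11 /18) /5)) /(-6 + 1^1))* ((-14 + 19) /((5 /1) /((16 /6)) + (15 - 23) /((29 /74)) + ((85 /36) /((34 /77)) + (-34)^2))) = -2871 /2982730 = -0.00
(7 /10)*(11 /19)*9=693 /190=3.65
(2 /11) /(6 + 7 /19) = 38 /1331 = 0.03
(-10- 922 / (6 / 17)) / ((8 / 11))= -86537 / 24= -3605.71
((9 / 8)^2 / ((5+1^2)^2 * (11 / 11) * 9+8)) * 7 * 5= 2835 / 21248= 0.13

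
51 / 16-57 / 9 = -151 / 48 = -3.15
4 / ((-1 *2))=-2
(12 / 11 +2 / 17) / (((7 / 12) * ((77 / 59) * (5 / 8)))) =1280064 / 503965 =2.54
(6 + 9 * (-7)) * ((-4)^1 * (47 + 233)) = 63840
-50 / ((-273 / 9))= 150 / 91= 1.65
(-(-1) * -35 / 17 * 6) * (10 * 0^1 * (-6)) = 0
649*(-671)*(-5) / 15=435479 / 3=145159.67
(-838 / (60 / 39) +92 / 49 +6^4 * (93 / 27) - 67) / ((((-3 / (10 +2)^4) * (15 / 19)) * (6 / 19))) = -130898969664 / 1225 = -106856301.77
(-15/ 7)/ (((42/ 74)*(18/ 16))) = -1480/ 441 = -3.36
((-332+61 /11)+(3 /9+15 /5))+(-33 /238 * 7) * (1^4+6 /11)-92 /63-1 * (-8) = -440861 /1386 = -318.08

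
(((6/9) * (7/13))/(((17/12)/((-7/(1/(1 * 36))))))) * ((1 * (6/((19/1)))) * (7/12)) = -49392/4199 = -11.76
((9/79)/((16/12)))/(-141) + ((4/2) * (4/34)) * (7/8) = 51829/252484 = 0.21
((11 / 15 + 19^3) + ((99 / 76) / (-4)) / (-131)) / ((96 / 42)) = 28684122523 / 9557760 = 3001.13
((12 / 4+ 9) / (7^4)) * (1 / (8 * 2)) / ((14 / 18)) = 27 / 67228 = 0.00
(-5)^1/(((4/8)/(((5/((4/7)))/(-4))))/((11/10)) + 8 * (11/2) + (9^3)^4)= -385/21747074312409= -0.00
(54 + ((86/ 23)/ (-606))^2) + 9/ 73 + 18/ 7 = 1407034371970/ 24817717071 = 56.69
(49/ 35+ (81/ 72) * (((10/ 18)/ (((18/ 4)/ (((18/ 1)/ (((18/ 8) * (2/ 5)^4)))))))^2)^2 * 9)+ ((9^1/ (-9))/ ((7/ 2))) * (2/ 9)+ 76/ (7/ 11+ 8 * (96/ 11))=517368372356272441/ 23064539400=22431333.37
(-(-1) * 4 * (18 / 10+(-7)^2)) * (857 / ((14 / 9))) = 3918204 / 35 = 111948.69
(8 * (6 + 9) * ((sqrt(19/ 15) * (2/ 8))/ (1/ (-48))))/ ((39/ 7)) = -224 * sqrt(285)/ 13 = -290.89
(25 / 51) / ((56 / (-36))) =-75 / 238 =-0.32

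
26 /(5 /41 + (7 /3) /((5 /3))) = 205 /12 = 17.08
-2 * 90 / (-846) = 10 / 47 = 0.21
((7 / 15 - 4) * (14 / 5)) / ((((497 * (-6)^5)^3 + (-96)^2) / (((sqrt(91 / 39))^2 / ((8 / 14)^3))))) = 0.00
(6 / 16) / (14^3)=3 / 21952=0.00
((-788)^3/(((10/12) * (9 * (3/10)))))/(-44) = 4942463.35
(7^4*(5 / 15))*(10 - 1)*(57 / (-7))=-58653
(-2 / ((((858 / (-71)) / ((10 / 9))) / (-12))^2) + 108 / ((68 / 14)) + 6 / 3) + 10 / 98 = 30220246337 / 1379755377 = 21.90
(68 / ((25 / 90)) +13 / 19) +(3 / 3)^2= 23416 / 95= 246.48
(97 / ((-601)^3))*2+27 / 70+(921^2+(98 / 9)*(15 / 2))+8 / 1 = 38673018865926581 / 45587178210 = 848331.05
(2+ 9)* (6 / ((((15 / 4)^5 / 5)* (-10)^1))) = -11264 / 253125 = -0.04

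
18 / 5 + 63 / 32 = 891 / 160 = 5.57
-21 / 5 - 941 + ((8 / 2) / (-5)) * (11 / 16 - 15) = -3735 / 4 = -933.75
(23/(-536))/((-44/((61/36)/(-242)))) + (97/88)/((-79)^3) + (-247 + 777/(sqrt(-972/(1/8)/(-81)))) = -25021513515041333/101301670432512 + 259 * sqrt(6)/8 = -167.70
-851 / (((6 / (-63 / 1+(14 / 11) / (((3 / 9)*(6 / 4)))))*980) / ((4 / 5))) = 16169 / 2310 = 7.00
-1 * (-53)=53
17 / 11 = 1.55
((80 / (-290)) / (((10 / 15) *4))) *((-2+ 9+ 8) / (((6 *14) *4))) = -15 / 3248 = -0.00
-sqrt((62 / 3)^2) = -62 / 3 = -20.67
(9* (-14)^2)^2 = 3111696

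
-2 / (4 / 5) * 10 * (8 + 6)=-350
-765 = -765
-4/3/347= -4/1041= -0.00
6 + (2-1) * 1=7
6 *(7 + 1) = 48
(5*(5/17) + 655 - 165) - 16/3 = 24793/51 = 486.14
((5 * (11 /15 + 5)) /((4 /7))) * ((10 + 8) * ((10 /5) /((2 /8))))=7224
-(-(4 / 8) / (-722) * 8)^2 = -4 / 130321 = -0.00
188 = 188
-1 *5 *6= -30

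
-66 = -66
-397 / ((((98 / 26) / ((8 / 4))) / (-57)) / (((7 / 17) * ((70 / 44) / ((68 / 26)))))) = 19121505 / 6358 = 3007.47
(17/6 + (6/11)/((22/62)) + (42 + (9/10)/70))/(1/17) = 200362289/254100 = 788.52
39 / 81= 13 / 27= 0.48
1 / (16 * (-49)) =-1 / 784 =-0.00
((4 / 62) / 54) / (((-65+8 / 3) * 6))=-1 / 313038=-0.00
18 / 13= 1.38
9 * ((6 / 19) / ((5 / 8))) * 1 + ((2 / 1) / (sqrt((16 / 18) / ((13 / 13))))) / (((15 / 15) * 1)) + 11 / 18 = 7.28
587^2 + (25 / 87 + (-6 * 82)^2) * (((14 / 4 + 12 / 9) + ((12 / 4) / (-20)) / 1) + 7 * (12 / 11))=191020702663 / 57420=3326727.67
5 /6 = 0.83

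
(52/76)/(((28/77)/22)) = 1573/38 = 41.39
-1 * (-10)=10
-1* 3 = -3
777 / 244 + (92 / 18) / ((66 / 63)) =64925 / 8052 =8.06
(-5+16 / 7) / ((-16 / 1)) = 19 / 112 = 0.17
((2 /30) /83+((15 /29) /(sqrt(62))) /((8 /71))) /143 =1 /178035+1065 * sqrt(62) /2056912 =0.00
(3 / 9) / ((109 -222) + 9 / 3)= -1 / 330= -0.00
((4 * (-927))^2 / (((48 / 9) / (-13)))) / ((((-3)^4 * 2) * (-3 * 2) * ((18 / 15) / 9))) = 2068755 / 8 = 258594.38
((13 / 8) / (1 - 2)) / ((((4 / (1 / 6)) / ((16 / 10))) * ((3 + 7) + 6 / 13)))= -169 / 16320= -0.01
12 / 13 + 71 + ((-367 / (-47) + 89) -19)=91486 / 611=149.73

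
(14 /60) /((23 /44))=154 /345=0.45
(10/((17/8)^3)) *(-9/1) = -46080/4913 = -9.38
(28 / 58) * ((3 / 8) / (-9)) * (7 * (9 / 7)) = -21 / 116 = -0.18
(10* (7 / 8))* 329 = 11515 / 4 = 2878.75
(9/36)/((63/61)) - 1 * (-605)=152521/252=605.24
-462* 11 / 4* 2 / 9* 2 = -1694 / 3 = -564.67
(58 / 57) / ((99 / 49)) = 0.50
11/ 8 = 1.38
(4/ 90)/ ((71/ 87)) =58/ 1065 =0.05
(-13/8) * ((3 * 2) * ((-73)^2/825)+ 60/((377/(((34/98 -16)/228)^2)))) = -41793243748087/663592221600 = -62.98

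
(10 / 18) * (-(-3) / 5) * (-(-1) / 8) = 1 / 24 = 0.04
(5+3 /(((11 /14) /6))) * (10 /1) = 279.09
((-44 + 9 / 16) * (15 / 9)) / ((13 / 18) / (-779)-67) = 8121075 / 7515896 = 1.08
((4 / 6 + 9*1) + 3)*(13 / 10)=247 / 15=16.47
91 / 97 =0.94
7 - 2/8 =27/4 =6.75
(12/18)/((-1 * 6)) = -1/9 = -0.11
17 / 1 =17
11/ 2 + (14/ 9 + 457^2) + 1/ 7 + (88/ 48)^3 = 315799889/ 1512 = 208862.36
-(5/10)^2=-0.25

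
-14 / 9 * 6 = -28 / 3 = -9.33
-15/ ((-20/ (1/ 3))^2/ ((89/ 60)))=-89/ 14400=-0.01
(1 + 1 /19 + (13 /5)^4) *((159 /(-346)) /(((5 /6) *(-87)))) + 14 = 4258651531 /297884375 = 14.30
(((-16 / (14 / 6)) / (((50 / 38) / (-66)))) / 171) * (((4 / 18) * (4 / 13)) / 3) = 2816 / 61425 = 0.05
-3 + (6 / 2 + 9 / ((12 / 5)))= 15 / 4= 3.75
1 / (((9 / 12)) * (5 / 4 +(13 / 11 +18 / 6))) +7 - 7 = 176 / 717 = 0.25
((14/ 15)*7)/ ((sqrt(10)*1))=49*sqrt(10)/ 75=2.07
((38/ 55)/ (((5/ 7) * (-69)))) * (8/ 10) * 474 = -168112/ 31625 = -5.32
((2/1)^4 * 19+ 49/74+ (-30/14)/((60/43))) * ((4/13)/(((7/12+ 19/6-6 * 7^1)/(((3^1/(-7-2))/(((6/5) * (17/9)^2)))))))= 3140390/16542071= 0.19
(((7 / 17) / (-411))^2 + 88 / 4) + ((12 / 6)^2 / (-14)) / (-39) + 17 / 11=1150953474116 / 48866987169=23.55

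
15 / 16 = 0.94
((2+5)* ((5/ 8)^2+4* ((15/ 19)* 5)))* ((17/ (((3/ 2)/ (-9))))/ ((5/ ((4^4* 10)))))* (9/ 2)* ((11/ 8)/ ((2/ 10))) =-3476867625/ 19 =-182993032.89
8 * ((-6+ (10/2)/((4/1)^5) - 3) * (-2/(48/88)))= 101321/384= 263.86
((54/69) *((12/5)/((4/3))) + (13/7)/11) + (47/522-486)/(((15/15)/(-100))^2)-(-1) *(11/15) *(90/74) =-415514686708252/85512735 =-4859097.15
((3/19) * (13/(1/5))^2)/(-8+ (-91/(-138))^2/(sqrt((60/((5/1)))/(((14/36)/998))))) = -1585508551322941440/19013591848575631-4797336332880 * sqrt(10479)/19013591848575631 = -83.41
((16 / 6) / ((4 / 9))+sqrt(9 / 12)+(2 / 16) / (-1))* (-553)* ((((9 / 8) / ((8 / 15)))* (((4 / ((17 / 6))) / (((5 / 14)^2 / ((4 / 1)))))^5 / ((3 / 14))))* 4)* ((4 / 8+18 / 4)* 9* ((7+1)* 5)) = -44940307398145310.94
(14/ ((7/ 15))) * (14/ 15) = 28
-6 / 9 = -0.67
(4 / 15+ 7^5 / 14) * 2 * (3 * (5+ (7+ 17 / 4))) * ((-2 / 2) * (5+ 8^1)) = -6087887 / 4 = -1521971.75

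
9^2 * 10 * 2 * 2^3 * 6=77760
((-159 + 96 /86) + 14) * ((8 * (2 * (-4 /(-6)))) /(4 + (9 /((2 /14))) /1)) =-197984 /8643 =-22.91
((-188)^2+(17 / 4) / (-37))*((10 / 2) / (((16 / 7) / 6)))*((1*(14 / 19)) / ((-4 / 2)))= -3844707825 / 22496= -170906.29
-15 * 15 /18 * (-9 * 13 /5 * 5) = 2925 /2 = 1462.50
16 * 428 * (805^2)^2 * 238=684422424212240000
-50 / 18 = -25 / 9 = -2.78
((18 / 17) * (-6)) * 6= -648 / 17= -38.12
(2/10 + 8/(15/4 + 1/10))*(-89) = -78053/385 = -202.74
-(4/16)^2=-1/16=-0.06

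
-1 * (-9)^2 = -81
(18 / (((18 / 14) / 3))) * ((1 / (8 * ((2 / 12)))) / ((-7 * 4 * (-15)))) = 3 / 40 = 0.08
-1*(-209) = 209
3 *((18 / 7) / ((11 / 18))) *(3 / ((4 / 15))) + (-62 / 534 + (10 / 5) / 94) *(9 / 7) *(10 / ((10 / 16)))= 45112785 / 322091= 140.06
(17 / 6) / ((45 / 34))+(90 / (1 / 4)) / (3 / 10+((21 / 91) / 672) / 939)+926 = 1178372414543 / 553710195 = 2128.14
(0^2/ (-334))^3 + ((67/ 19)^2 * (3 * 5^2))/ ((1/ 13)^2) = 56898075/ 361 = 157612.40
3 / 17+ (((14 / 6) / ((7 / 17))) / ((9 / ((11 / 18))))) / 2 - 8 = -126097 / 16524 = -7.63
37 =37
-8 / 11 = -0.73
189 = 189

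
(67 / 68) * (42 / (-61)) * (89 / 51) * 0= 0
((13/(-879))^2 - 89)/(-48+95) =-68764880/36314127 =-1.89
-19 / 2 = -9.50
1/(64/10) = 5/32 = 0.16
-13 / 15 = -0.87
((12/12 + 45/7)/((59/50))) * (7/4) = 650/59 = 11.02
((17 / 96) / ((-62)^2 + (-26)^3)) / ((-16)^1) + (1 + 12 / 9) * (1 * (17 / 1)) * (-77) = -21474357925 / 7030784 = -3054.33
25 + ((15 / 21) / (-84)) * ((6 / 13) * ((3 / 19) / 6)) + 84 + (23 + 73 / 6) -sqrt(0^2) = 20938175 / 145236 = 144.17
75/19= 3.95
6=6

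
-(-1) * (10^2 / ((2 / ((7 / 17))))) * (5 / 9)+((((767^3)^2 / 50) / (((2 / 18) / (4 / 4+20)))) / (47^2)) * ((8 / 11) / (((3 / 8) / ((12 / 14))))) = 53827889556131819019746 / 92943675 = 579145267885435.12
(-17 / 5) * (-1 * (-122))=-2074 / 5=-414.80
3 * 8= 24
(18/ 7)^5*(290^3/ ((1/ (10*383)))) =176504301236160000/ 16807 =10501832643312.91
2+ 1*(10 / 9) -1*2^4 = -12.89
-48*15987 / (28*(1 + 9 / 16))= -3069504 / 175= -17540.02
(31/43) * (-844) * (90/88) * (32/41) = -9419040/19393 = -485.69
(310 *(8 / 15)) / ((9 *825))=0.02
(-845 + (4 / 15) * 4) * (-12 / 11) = 50636 / 55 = 920.65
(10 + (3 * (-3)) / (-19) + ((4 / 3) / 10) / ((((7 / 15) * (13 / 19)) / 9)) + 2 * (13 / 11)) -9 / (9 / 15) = 30346 / 19019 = 1.60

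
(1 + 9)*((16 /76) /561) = 40 /10659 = 0.00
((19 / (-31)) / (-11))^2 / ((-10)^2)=0.00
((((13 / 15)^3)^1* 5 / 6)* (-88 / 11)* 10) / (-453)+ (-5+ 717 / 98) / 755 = 1777609 / 17979570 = 0.10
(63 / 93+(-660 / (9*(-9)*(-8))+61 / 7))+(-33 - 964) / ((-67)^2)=428764367 / 52602102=8.15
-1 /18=-0.06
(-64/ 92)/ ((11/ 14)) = -224/ 253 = -0.89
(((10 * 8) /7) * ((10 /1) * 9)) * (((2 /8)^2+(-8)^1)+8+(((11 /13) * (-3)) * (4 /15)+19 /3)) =76470 /13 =5882.31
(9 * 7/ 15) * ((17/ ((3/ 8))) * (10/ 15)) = 1904/ 15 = 126.93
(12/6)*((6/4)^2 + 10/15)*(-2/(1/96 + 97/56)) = -7840/1171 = -6.70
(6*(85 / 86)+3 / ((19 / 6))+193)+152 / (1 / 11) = 1529324 / 817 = 1871.88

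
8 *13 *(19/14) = 988/7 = 141.14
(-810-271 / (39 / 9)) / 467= -11343 / 6071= -1.87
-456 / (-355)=456 / 355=1.28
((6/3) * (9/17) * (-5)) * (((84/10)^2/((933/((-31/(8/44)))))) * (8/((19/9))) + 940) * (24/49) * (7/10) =-28434933792/17579275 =-1617.53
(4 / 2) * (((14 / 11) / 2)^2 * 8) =784 / 121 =6.48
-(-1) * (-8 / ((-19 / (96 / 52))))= 192 / 247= 0.78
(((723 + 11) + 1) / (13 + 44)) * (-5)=-1225 / 19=-64.47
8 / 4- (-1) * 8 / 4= 4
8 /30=4 /15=0.27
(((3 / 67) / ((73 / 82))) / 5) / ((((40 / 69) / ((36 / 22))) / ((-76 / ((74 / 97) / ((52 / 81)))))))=-90373348 / 49765925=-1.82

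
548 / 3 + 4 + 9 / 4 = 2267 / 12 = 188.92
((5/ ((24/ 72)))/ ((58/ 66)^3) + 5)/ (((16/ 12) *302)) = 247875/ 3682739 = 0.07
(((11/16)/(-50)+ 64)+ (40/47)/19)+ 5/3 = 140803331/2143200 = 65.70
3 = 3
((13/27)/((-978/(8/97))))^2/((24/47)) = 0.00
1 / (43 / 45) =45 / 43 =1.05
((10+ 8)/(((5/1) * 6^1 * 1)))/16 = 3/80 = 0.04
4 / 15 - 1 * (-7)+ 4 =169 / 15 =11.27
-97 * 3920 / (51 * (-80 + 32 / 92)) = 1093190 / 11679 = 93.60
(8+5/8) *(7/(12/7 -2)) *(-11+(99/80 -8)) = 4804401/1280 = 3753.44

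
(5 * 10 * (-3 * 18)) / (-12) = 225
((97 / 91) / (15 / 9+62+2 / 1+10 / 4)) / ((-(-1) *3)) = 194 / 37219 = 0.01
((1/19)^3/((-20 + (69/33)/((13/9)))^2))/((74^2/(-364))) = -265837/9441493770877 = -0.00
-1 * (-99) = 99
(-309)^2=95481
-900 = -900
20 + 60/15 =24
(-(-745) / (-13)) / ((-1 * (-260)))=-149 / 676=-0.22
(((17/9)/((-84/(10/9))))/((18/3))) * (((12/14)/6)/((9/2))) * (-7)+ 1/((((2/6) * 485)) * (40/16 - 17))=644401/1291926510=0.00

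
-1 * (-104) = 104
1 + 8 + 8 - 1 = 16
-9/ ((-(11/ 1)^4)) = 9/ 14641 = 0.00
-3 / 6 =-1 / 2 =-0.50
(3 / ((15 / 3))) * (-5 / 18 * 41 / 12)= -41 / 72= -0.57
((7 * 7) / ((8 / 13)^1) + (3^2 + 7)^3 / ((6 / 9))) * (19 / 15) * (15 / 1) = 945991 / 8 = 118248.88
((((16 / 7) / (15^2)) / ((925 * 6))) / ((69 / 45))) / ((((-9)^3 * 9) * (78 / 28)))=-16 / 244972157625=-0.00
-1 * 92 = -92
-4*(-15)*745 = 44700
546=546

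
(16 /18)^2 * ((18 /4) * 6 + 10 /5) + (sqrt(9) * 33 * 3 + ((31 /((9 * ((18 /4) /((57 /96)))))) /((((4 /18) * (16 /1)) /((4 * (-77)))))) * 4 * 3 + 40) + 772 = 1709389 /2592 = 659.49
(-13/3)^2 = 169/9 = 18.78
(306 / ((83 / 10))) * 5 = 15300 / 83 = 184.34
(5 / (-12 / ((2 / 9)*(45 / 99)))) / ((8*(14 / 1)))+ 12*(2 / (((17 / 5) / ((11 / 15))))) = 5854039 / 1130976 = 5.18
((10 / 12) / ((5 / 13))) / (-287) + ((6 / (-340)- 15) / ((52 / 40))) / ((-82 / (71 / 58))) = 3639889 / 22072596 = 0.16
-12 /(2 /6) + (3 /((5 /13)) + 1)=-136 /5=-27.20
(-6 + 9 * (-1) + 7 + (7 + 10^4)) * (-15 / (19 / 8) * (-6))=7199280 / 19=378909.47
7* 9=63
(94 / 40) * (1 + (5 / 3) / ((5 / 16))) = 893 / 60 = 14.88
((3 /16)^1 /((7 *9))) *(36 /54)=1 /504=0.00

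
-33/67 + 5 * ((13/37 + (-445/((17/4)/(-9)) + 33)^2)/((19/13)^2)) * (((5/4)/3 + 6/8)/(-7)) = -287955524784682/775894773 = -371127.03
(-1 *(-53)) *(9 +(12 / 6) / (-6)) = 1378 / 3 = 459.33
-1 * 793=-793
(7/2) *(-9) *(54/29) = -1701/29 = -58.66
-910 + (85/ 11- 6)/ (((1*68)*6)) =-4084061/ 4488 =-910.00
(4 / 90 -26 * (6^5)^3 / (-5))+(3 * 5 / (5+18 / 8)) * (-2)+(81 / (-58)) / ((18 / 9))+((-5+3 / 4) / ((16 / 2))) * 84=25525402442145977 / 10440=2444961919745.78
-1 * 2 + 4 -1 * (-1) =3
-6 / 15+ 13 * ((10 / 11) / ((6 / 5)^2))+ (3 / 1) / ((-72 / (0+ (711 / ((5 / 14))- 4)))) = -74.98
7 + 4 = 11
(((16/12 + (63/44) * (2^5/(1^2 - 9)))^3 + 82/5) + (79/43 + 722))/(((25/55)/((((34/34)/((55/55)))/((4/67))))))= 84821248126/3512025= 24151.66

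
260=260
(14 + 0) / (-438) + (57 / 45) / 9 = 1072 / 9855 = 0.11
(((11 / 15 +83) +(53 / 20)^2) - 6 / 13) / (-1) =-1408591 / 15600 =-90.29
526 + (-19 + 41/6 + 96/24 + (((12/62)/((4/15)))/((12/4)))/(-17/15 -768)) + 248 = 765.83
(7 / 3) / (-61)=-7 / 183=-0.04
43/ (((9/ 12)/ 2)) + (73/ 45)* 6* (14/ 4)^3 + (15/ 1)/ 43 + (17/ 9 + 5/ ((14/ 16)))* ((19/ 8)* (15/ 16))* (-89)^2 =25934447661/ 192640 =134626.49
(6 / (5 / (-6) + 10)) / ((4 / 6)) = 54 / 55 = 0.98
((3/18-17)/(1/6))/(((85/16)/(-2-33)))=11312/17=665.41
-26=-26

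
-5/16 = -0.31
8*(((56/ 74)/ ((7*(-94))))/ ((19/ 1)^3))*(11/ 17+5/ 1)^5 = -0.01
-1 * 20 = -20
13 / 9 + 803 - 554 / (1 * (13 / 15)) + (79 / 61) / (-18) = 2357233 / 14274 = 165.14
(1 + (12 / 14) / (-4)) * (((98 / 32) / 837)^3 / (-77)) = -2401 / 4803594264576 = -0.00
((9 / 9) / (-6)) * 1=-0.17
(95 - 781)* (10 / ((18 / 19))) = -7241.11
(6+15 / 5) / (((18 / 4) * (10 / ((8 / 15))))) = 8 / 75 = 0.11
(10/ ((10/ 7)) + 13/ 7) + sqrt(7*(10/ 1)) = sqrt(70) + 62/ 7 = 17.22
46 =46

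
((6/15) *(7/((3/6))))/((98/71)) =142/35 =4.06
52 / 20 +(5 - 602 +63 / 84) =-11873 / 20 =-593.65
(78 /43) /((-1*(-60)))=13 /430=0.03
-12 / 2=-6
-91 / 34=-2.68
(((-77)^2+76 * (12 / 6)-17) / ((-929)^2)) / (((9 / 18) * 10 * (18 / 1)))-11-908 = -35691057523 / 38836845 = -919.00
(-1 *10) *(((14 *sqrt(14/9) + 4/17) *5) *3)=-700 *sqrt(14) - 600/17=-2654.45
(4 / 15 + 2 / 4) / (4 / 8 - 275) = -23 / 8235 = -0.00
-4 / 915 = -0.00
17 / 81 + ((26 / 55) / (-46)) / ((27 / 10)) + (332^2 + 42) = 2259685361 / 20493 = 110266.21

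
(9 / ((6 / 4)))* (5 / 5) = 6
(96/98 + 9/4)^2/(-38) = -400689/1459808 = -0.27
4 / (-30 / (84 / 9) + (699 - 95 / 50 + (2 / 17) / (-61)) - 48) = 36295 / 5860588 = 0.01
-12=-12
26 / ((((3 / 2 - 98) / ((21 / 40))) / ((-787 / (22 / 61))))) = 13105911 / 42460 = 308.66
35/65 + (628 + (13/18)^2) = 2649601/4212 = 629.06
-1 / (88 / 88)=-1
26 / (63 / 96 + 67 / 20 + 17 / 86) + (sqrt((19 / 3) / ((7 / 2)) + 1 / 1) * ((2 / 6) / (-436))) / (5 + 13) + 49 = 1596107 / 28923 - sqrt(1239) / 494424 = 55.18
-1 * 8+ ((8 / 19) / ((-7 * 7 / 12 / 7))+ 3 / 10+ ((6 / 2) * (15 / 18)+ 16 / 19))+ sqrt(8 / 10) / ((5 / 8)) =-3378 / 665+ 16 * sqrt(5) / 25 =-3.65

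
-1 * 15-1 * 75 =-90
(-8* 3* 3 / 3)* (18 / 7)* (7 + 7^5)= -1037664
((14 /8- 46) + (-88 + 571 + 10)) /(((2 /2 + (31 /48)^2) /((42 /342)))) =482496 /12407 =38.89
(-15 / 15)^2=1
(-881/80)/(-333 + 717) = -881/30720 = -0.03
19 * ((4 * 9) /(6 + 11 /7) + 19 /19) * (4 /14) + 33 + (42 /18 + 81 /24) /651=53202517 /828072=64.25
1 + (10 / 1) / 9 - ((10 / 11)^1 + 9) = -772 / 99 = -7.80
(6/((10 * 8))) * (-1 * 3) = -9/40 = -0.22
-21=-21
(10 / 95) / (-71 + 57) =-0.01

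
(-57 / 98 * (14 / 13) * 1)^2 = 3249 / 8281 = 0.39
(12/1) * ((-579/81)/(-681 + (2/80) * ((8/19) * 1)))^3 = 6163717745375/444121766972601606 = 0.00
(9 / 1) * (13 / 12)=39 / 4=9.75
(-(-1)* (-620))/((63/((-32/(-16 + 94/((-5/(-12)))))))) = 12400/8253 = 1.50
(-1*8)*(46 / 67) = -368 / 67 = -5.49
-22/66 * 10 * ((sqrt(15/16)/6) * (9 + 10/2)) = -35 * sqrt(15)/18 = -7.53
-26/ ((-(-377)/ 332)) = -664/ 29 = -22.90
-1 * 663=-663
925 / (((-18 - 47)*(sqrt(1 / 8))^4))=-11840 / 13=-910.77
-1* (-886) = 886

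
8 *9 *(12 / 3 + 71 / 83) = 29016 / 83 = 349.59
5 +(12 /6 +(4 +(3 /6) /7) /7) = 743 /98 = 7.58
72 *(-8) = -576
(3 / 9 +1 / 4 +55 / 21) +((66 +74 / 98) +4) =43487 / 588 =73.96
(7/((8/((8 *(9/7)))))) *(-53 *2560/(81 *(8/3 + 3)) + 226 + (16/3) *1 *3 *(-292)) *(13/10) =-55476.71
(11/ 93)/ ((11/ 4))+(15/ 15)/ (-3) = -9/ 31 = -0.29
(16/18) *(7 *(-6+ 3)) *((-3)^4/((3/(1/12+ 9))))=-4578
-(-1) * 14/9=14/9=1.56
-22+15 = -7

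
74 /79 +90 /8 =12.19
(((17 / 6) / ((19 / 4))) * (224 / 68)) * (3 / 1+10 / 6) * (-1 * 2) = -3136 / 171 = -18.34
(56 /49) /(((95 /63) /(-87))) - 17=-7879 /95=-82.94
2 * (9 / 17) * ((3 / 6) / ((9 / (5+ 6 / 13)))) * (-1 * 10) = -3.21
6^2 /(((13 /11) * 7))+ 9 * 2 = 22.35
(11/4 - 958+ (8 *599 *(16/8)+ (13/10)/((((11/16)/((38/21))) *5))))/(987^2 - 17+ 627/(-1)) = 199339933/22488427500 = 0.01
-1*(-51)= 51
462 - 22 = 440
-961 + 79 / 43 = -41244 / 43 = -959.16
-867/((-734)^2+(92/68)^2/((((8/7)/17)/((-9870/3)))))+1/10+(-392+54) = -103208674327/305439730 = -337.90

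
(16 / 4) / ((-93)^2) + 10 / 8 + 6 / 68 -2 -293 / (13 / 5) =-866669509 / 7645716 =-113.35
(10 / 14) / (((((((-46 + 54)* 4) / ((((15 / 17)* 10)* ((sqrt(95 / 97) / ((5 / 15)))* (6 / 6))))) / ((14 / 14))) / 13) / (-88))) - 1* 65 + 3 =-160875* sqrt(9215) / 23086 - 62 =-730.94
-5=-5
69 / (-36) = -1.92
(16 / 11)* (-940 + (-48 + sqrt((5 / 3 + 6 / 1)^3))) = -1406.21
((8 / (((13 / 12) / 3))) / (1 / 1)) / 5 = 288 / 65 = 4.43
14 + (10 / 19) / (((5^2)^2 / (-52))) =33146 / 2375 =13.96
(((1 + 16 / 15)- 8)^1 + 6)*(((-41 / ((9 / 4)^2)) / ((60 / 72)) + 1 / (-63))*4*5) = -36796 / 2835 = -12.98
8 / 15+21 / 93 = 353 / 465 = 0.76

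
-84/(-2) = 42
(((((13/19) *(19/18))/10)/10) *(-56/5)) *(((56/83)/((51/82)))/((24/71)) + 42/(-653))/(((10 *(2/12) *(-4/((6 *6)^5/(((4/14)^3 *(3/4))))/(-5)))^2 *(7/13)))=-365700842164523729469505536/115172875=-3175234117968521055.58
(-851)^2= 724201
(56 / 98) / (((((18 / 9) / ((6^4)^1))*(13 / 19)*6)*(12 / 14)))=1368 / 13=105.23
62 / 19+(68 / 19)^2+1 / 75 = 435511 / 27075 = 16.09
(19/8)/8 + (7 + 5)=787/64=12.30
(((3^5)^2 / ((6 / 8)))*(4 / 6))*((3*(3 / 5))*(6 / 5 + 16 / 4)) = 491287.68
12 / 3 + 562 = 566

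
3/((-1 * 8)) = -3/8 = -0.38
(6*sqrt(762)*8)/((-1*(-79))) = 48*sqrt(762)/79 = 16.77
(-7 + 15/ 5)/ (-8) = 1/ 2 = 0.50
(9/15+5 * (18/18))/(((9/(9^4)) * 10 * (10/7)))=35721/125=285.77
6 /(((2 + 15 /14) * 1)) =84 /43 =1.95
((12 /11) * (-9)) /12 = -0.82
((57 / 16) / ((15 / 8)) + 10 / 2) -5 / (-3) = 257 / 30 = 8.57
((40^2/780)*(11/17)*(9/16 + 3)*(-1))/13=-1045/2873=-0.36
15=15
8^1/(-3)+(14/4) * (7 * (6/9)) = 41/3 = 13.67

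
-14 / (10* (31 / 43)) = -301 / 155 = -1.94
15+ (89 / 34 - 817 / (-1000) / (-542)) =162315111 / 9214000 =17.62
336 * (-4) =-1344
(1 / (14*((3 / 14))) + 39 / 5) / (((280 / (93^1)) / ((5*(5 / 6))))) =1891 / 168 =11.26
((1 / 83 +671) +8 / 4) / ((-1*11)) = -55860 / 913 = -61.18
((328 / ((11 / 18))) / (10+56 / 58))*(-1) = -28536 / 583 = -48.95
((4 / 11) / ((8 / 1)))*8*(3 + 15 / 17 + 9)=876 / 187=4.68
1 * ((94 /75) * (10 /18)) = 0.70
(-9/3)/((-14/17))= 51/14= 3.64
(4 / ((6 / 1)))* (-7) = -14 / 3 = -4.67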